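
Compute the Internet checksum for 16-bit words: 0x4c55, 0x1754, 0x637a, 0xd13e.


Sum all words (with carry folding):
+ 0x4c55 = 0x4c55
+ 0x1754 = 0x63a9
+ 0x637a = 0xc723
+ 0xd13e = 0x9862
One's complement: ~0x9862
Checksum = 0x679d


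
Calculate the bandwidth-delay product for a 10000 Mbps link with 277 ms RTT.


BDP = bandwidth * RTT
= 10000 Mbps * 277 ms
= 10000 * 1e6 * 277 / 1000 bits
= 2770000000 bits
= 346250000 bytes
= 338134.7656 KB
BDP = 2770000000 bits (346250000 bytes)


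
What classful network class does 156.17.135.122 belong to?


First octet: 156
Binary: 10011100
10xxxxxx -> Class B (128-191)
Class B, default mask 255.255.0.0 (/16)


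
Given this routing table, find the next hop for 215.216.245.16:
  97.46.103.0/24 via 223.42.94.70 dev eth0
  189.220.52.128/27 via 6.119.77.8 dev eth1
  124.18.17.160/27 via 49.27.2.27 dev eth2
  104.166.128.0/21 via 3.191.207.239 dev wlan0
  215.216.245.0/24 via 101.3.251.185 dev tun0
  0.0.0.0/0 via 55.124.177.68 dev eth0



Longest prefix match for 215.216.245.16:
  /24 97.46.103.0: no
  /27 189.220.52.128: no
  /27 124.18.17.160: no
  /21 104.166.128.0: no
  /24 215.216.245.0: MATCH
  /0 0.0.0.0: MATCH
Selected: next-hop 101.3.251.185 via tun0 (matched /24)


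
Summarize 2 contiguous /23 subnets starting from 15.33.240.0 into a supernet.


Original prefix: /23
Number of subnets: 2 = 2^1
New prefix = 23 - 1 = 22
Supernet: 15.33.240.0/22


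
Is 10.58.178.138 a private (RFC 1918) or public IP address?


RFC 1918 private ranges:
  10.0.0.0/8 (10.0.0.0 - 10.255.255.255)
  172.16.0.0/12 (172.16.0.0 - 172.31.255.255)
  192.168.0.0/16 (192.168.0.0 - 192.168.255.255)
Private (in 10.0.0.0/8)


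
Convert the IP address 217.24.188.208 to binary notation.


217 = 11011001
24 = 00011000
188 = 10111100
208 = 11010000
Binary: 11011001.00011000.10111100.11010000


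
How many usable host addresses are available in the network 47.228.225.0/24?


Host bits = 32 - 24 = 8
Total addresses = 2^8 = 256
Usable = total - 2 (network and broadcast)
Usable hosts: 254


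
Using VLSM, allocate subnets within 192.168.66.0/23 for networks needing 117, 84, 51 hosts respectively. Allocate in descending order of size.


117 hosts -> /25 (126 usable): 192.168.66.0/25
84 hosts -> /25 (126 usable): 192.168.66.128/25
51 hosts -> /26 (62 usable): 192.168.67.0/26
Allocation: 192.168.66.0/25 (117 hosts, 126 usable); 192.168.66.128/25 (84 hosts, 126 usable); 192.168.67.0/26 (51 hosts, 62 usable)


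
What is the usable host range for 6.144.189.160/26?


Network: 6.144.189.128
Broadcast: 6.144.189.191
First usable = network + 1
Last usable = broadcast - 1
Range: 6.144.189.129 to 6.144.189.190


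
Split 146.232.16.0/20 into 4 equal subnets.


New prefix = 20 + 2 = 22
Each subnet has 1024 addresses
  146.232.16.0/22
  146.232.20.0/22
  146.232.24.0/22
  146.232.28.0/22
Subnets: 146.232.16.0/22, 146.232.20.0/22, 146.232.24.0/22, 146.232.28.0/22


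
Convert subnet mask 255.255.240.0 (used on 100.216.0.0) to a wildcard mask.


Subnet mask: 255.255.240.0
Wildcard = 255.255.255.255 - subnet mask
255 - 255 = 0
255 - 255 = 0
255 - 240 = 15
255 - 0 = 255
Wildcard: 0.0.15.255


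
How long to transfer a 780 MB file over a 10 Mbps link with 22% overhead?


Effective throughput = 10 * (1 - 22/100) = 7.8 Mbps
File size in Mb = 780 * 8 = 6240 Mb
Time = 6240 / 7.8
Time = 800.0 seconds


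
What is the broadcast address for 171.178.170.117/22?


Network: 171.178.168.0/22
Host bits = 10
Set all host bits to 1:
Broadcast: 171.178.171.255


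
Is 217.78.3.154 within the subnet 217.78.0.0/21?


Subnet network: 217.78.0.0
Test IP AND mask: 217.78.0.0
Yes, 217.78.3.154 is in 217.78.0.0/21


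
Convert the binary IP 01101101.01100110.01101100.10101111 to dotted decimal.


01101101 = 109
01100110 = 102
01101100 = 108
10101111 = 175
IP: 109.102.108.175


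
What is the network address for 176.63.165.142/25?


IP:   10110000.00111111.10100101.10001110
Mask: 11111111.11111111.11111111.10000000
AND operation:
Net:  10110000.00111111.10100101.10000000
Network: 176.63.165.128/25


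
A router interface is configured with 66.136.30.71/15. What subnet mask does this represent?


/15 means 15 network bits, 17 host bits
Binary: 11111111111111100000000000000000
Mask: 255.254.0.0


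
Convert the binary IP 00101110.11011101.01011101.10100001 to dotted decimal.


00101110 = 46
11011101 = 221
01011101 = 93
10100001 = 161
IP: 46.221.93.161


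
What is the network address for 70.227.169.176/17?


IP:   01000110.11100011.10101001.10110000
Mask: 11111111.11111111.10000000.00000000
AND operation:
Net:  01000110.11100011.10000000.00000000
Network: 70.227.128.0/17


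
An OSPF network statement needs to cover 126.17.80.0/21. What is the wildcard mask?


Subnet mask: 255.255.248.0
Wildcard = 255.255.255.255 - subnet mask
255 - 255 = 0
255 - 255 = 0
255 - 248 = 7
255 - 0 = 255
Wildcard: 0.0.7.255


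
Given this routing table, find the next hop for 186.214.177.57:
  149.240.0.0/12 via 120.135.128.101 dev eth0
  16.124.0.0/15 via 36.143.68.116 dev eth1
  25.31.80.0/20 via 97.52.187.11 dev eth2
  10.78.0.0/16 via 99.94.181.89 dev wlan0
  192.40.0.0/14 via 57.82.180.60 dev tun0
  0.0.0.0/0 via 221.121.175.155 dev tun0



Longest prefix match for 186.214.177.57:
  /12 149.240.0.0: no
  /15 16.124.0.0: no
  /20 25.31.80.0: no
  /16 10.78.0.0: no
  /14 192.40.0.0: no
  /0 0.0.0.0: MATCH
Selected: next-hop 221.121.175.155 via tun0 (matched /0)


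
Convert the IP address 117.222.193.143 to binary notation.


117 = 01110101
222 = 11011110
193 = 11000001
143 = 10001111
Binary: 01110101.11011110.11000001.10001111


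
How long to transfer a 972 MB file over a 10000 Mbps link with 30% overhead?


Effective throughput = 10000 * (1 - 30/100) = 7000 Mbps
File size in Mb = 972 * 8 = 7776 Mb
Time = 7776 / 7000
Time = 1.1109 seconds


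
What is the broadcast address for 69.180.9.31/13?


Network: 69.176.0.0/13
Host bits = 19
Set all host bits to 1:
Broadcast: 69.183.255.255


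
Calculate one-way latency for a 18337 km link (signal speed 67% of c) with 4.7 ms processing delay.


Speed = 0.67 * 3e5 km/s = 201000 km/s
Propagation delay = 18337 / 201000 = 0.0912 s = 91.2289 ms
Processing delay = 4.7 ms
Total one-way latency = 95.9289 ms


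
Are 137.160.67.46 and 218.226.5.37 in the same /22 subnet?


Mask: 255.255.252.0
137.160.67.46 AND mask = 137.160.64.0
218.226.5.37 AND mask = 218.226.4.0
No, different subnets (137.160.64.0 vs 218.226.4.0)


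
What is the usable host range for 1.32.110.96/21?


Network: 1.32.104.0
Broadcast: 1.32.111.255
First usable = network + 1
Last usable = broadcast - 1
Range: 1.32.104.1 to 1.32.111.254


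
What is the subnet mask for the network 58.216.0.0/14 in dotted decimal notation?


/14 means 14 network bits, 18 host bits
Binary: 11111111111111000000000000000000
Mask: 255.252.0.0


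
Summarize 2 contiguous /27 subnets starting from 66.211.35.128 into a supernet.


Original prefix: /27
Number of subnets: 2 = 2^1
New prefix = 27 - 1 = 26
Supernet: 66.211.35.128/26


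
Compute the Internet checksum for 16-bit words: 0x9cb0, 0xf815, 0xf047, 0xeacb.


Sum all words (with carry folding):
+ 0x9cb0 = 0x9cb0
+ 0xf815 = 0x94c6
+ 0xf047 = 0x850e
+ 0xeacb = 0x6fda
One's complement: ~0x6fda
Checksum = 0x9025


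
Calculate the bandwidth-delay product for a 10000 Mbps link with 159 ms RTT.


BDP = bandwidth * RTT
= 10000 Mbps * 159 ms
= 10000 * 1e6 * 159 / 1000 bits
= 1590000000 bits
= 198750000 bytes
= 194091.7969 KB
BDP = 1590000000 bits (198750000 bytes)


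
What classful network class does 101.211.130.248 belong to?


First octet: 101
Binary: 01100101
0xxxxxxx -> Class A (1-126)
Class A, default mask 255.0.0.0 (/8)


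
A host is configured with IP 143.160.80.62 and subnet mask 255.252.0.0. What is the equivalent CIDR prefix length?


Binary: 11111111.11111100.00000000.00000000
Count leading 1s
Prefix: /14


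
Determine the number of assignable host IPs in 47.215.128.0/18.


Host bits = 32 - 18 = 14
Total addresses = 2^14 = 16384
Usable = total - 2 (network and broadcast)
Usable hosts: 16382


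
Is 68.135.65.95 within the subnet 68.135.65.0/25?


Subnet network: 68.135.65.0
Test IP AND mask: 68.135.65.0
Yes, 68.135.65.95 is in 68.135.65.0/25


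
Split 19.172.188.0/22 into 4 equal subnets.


New prefix = 22 + 2 = 24
Each subnet has 256 addresses
  19.172.188.0/24
  19.172.189.0/24
  19.172.190.0/24
  19.172.191.0/24
Subnets: 19.172.188.0/24, 19.172.189.0/24, 19.172.190.0/24, 19.172.191.0/24


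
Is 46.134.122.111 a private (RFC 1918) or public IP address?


RFC 1918 private ranges:
  10.0.0.0/8 (10.0.0.0 - 10.255.255.255)
  172.16.0.0/12 (172.16.0.0 - 172.31.255.255)
  192.168.0.0/16 (192.168.0.0 - 192.168.255.255)
Public (not in any RFC 1918 range)


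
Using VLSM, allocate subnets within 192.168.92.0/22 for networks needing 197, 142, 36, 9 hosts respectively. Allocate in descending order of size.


197 hosts -> /24 (254 usable): 192.168.92.0/24
142 hosts -> /24 (254 usable): 192.168.93.0/24
36 hosts -> /26 (62 usable): 192.168.94.0/26
9 hosts -> /28 (14 usable): 192.168.94.64/28
Allocation: 192.168.92.0/24 (197 hosts, 254 usable); 192.168.93.0/24 (142 hosts, 254 usable); 192.168.94.0/26 (36 hosts, 62 usable); 192.168.94.64/28 (9 hosts, 14 usable)


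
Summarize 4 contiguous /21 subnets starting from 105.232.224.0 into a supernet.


Original prefix: /21
Number of subnets: 4 = 2^2
New prefix = 21 - 2 = 19
Supernet: 105.232.224.0/19


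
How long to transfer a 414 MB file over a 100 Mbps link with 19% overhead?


Effective throughput = 100 * (1 - 19/100) = 81 Mbps
File size in Mb = 414 * 8 = 3312 Mb
Time = 3312 / 81
Time = 40.8889 seconds


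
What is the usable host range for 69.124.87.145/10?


Network: 69.64.0.0
Broadcast: 69.127.255.255
First usable = network + 1
Last usable = broadcast - 1
Range: 69.64.0.1 to 69.127.255.254


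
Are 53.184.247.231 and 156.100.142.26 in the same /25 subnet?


Mask: 255.255.255.128
53.184.247.231 AND mask = 53.184.247.128
156.100.142.26 AND mask = 156.100.142.0
No, different subnets (53.184.247.128 vs 156.100.142.0)


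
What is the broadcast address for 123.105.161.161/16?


Network: 123.105.0.0/16
Host bits = 16
Set all host bits to 1:
Broadcast: 123.105.255.255


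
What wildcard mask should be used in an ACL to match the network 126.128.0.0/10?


Subnet mask: 255.192.0.0
Wildcard = 255.255.255.255 - subnet mask
255 - 255 = 0
255 - 192 = 63
255 - 0 = 255
255 - 0 = 255
Wildcard: 0.63.255.255


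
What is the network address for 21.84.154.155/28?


IP:   00010101.01010100.10011010.10011011
Mask: 11111111.11111111.11111111.11110000
AND operation:
Net:  00010101.01010100.10011010.10010000
Network: 21.84.154.144/28


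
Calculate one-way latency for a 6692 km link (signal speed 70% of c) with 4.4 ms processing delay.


Speed = 0.7 * 3e5 km/s = 210000 km/s
Propagation delay = 6692 / 210000 = 0.0319 s = 31.8667 ms
Processing delay = 4.4 ms
Total one-way latency = 36.2667 ms


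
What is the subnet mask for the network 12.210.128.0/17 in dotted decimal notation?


/17 means 17 network bits, 15 host bits
Binary: 11111111111111111000000000000000
Mask: 255.255.128.0


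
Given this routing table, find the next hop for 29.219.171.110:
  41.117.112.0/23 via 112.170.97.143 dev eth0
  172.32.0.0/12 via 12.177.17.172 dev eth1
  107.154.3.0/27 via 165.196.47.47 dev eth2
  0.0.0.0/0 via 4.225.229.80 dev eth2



Longest prefix match for 29.219.171.110:
  /23 41.117.112.0: no
  /12 172.32.0.0: no
  /27 107.154.3.0: no
  /0 0.0.0.0: MATCH
Selected: next-hop 4.225.229.80 via eth2 (matched /0)


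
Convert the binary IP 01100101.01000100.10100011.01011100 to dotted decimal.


01100101 = 101
01000100 = 68
10100011 = 163
01011100 = 92
IP: 101.68.163.92


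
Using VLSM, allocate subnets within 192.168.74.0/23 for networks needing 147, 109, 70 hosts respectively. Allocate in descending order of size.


147 hosts -> /24 (254 usable): 192.168.74.0/24
109 hosts -> /25 (126 usable): 192.168.75.0/25
70 hosts -> /25 (126 usable): 192.168.75.128/25
Allocation: 192.168.74.0/24 (147 hosts, 254 usable); 192.168.75.0/25 (109 hosts, 126 usable); 192.168.75.128/25 (70 hosts, 126 usable)


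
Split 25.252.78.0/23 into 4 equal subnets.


New prefix = 23 + 2 = 25
Each subnet has 128 addresses
  25.252.78.0/25
  25.252.78.128/25
  25.252.79.0/25
  25.252.79.128/25
Subnets: 25.252.78.0/25, 25.252.78.128/25, 25.252.79.0/25, 25.252.79.128/25


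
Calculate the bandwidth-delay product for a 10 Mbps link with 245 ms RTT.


BDP = bandwidth * RTT
= 10 Mbps * 245 ms
= 10 * 1e6 * 245 / 1000 bits
= 2450000 bits
= 306250 bytes
= 299.0723 KB
BDP = 2450000 bits (306250 bytes)


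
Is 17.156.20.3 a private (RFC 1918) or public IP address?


RFC 1918 private ranges:
  10.0.0.0/8 (10.0.0.0 - 10.255.255.255)
  172.16.0.0/12 (172.16.0.0 - 172.31.255.255)
  192.168.0.0/16 (192.168.0.0 - 192.168.255.255)
Public (not in any RFC 1918 range)


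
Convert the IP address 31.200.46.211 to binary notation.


31 = 00011111
200 = 11001000
46 = 00101110
211 = 11010011
Binary: 00011111.11001000.00101110.11010011


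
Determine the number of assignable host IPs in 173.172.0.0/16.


Host bits = 32 - 16 = 16
Total addresses = 2^16 = 65536
Usable = total - 2 (network and broadcast)
Usable hosts: 65534


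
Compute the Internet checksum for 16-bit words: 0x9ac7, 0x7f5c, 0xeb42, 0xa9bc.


Sum all words (with carry folding):
+ 0x9ac7 = 0x9ac7
+ 0x7f5c = 0x1a24
+ 0xeb42 = 0x0567
+ 0xa9bc = 0xaf23
One's complement: ~0xaf23
Checksum = 0x50dc


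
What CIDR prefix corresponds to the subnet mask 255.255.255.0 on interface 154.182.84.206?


Binary: 11111111.11111111.11111111.00000000
Count leading 1s
Prefix: /24


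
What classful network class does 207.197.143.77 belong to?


First octet: 207
Binary: 11001111
110xxxxx -> Class C (192-223)
Class C, default mask 255.255.255.0 (/24)


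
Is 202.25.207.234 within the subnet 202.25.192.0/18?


Subnet network: 202.25.192.0
Test IP AND mask: 202.25.192.0
Yes, 202.25.207.234 is in 202.25.192.0/18


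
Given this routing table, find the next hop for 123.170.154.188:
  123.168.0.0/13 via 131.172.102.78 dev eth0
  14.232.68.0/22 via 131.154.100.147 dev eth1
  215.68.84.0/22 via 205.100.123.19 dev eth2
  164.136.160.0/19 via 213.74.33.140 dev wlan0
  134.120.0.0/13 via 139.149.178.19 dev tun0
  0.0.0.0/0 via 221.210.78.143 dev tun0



Longest prefix match for 123.170.154.188:
  /13 123.168.0.0: MATCH
  /22 14.232.68.0: no
  /22 215.68.84.0: no
  /19 164.136.160.0: no
  /13 134.120.0.0: no
  /0 0.0.0.0: MATCH
Selected: next-hop 131.172.102.78 via eth0 (matched /13)


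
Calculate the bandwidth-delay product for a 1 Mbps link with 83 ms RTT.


BDP = bandwidth * RTT
= 1 Mbps * 83 ms
= 1 * 1e6 * 83 / 1000 bits
= 83000 bits
= 10375 bytes
= 10.1318 KB
BDP = 83000 bits (10375 bytes)


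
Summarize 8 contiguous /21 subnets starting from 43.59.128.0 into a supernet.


Original prefix: /21
Number of subnets: 8 = 2^3
New prefix = 21 - 3 = 18
Supernet: 43.59.128.0/18


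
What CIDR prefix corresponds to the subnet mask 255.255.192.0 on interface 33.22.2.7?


Binary: 11111111.11111111.11000000.00000000
Count leading 1s
Prefix: /18


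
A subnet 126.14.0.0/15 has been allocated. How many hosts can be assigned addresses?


Host bits = 32 - 15 = 17
Total addresses = 2^17 = 131072
Usable = total - 2 (network and broadcast)
Usable hosts: 131070


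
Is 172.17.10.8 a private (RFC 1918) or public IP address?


RFC 1918 private ranges:
  10.0.0.0/8 (10.0.0.0 - 10.255.255.255)
  172.16.0.0/12 (172.16.0.0 - 172.31.255.255)
  192.168.0.0/16 (192.168.0.0 - 192.168.255.255)
Private (in 172.16.0.0/12)


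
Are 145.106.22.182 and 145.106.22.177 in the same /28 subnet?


Mask: 255.255.255.240
145.106.22.182 AND mask = 145.106.22.176
145.106.22.177 AND mask = 145.106.22.176
Yes, same subnet (145.106.22.176)


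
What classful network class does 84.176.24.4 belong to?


First octet: 84
Binary: 01010100
0xxxxxxx -> Class A (1-126)
Class A, default mask 255.0.0.0 (/8)


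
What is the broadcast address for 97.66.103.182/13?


Network: 97.64.0.0/13
Host bits = 19
Set all host bits to 1:
Broadcast: 97.71.255.255


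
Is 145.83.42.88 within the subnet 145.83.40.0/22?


Subnet network: 145.83.40.0
Test IP AND mask: 145.83.40.0
Yes, 145.83.42.88 is in 145.83.40.0/22


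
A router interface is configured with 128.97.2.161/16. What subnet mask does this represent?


/16 means 16 network bits, 16 host bits
Binary: 11111111111111110000000000000000
Mask: 255.255.0.0


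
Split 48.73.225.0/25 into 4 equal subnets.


New prefix = 25 + 2 = 27
Each subnet has 32 addresses
  48.73.225.0/27
  48.73.225.32/27
  48.73.225.64/27
  48.73.225.96/27
Subnets: 48.73.225.0/27, 48.73.225.32/27, 48.73.225.64/27, 48.73.225.96/27


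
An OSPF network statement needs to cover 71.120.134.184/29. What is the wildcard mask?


Subnet mask: 255.255.255.248
Wildcard = 255.255.255.255 - subnet mask
255 - 255 = 0
255 - 255 = 0
255 - 255 = 0
255 - 248 = 7
Wildcard: 0.0.0.7


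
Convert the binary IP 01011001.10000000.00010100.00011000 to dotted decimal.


01011001 = 89
10000000 = 128
00010100 = 20
00011000 = 24
IP: 89.128.20.24


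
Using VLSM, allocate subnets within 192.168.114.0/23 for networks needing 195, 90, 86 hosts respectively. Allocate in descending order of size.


195 hosts -> /24 (254 usable): 192.168.114.0/24
90 hosts -> /25 (126 usable): 192.168.115.0/25
86 hosts -> /25 (126 usable): 192.168.115.128/25
Allocation: 192.168.114.0/24 (195 hosts, 254 usable); 192.168.115.0/25 (90 hosts, 126 usable); 192.168.115.128/25 (86 hosts, 126 usable)


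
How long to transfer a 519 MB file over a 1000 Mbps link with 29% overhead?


Effective throughput = 1000 * (1 - 29/100) = 710 Mbps
File size in Mb = 519 * 8 = 4152 Mb
Time = 4152 / 710
Time = 5.8479 seconds


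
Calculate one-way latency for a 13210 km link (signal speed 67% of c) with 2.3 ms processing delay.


Speed = 0.67 * 3e5 km/s = 201000 km/s
Propagation delay = 13210 / 201000 = 0.0657 s = 65.7214 ms
Processing delay = 2.3 ms
Total one-way latency = 68.0214 ms


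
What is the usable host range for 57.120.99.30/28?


Network: 57.120.99.16
Broadcast: 57.120.99.31
First usable = network + 1
Last usable = broadcast - 1
Range: 57.120.99.17 to 57.120.99.30


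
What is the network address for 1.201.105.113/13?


IP:   00000001.11001001.01101001.01110001
Mask: 11111111.11111000.00000000.00000000
AND operation:
Net:  00000001.11001000.00000000.00000000
Network: 1.200.0.0/13


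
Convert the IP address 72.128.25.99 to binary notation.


72 = 01001000
128 = 10000000
25 = 00011001
99 = 01100011
Binary: 01001000.10000000.00011001.01100011


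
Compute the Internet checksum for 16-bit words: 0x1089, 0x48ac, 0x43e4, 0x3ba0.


Sum all words (with carry folding):
+ 0x1089 = 0x1089
+ 0x48ac = 0x5935
+ 0x43e4 = 0x9d19
+ 0x3ba0 = 0xd8b9
One's complement: ~0xd8b9
Checksum = 0x2746


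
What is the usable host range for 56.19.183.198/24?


Network: 56.19.183.0
Broadcast: 56.19.183.255
First usable = network + 1
Last usable = broadcast - 1
Range: 56.19.183.1 to 56.19.183.254


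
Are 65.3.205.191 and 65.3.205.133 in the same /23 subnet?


Mask: 255.255.254.0
65.3.205.191 AND mask = 65.3.204.0
65.3.205.133 AND mask = 65.3.204.0
Yes, same subnet (65.3.204.0)


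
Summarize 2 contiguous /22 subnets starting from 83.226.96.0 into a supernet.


Original prefix: /22
Number of subnets: 2 = 2^1
New prefix = 22 - 1 = 21
Supernet: 83.226.96.0/21


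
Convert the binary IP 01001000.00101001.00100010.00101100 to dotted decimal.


01001000 = 72
00101001 = 41
00100010 = 34
00101100 = 44
IP: 72.41.34.44


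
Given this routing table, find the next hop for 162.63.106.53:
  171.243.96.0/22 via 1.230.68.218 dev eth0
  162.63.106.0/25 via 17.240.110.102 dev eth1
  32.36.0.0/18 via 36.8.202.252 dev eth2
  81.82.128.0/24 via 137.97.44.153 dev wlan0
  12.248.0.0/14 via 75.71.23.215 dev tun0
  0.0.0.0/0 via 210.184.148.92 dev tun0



Longest prefix match for 162.63.106.53:
  /22 171.243.96.0: no
  /25 162.63.106.0: MATCH
  /18 32.36.0.0: no
  /24 81.82.128.0: no
  /14 12.248.0.0: no
  /0 0.0.0.0: MATCH
Selected: next-hop 17.240.110.102 via eth1 (matched /25)


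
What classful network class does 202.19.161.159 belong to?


First octet: 202
Binary: 11001010
110xxxxx -> Class C (192-223)
Class C, default mask 255.255.255.0 (/24)


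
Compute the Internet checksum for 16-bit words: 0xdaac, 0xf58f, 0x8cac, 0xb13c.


Sum all words (with carry folding):
+ 0xdaac = 0xdaac
+ 0xf58f = 0xd03c
+ 0x8cac = 0x5ce9
+ 0xb13c = 0x0e26
One's complement: ~0x0e26
Checksum = 0xf1d9


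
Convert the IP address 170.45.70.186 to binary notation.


170 = 10101010
45 = 00101101
70 = 01000110
186 = 10111010
Binary: 10101010.00101101.01000110.10111010


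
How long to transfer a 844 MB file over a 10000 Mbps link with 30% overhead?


Effective throughput = 10000 * (1 - 30/100) = 7000 Mbps
File size in Mb = 844 * 8 = 6752 Mb
Time = 6752 / 7000
Time = 0.9646 seconds


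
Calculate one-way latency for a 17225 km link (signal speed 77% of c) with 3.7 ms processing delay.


Speed = 0.77 * 3e5 km/s = 231000 km/s
Propagation delay = 17225 / 231000 = 0.0746 s = 74.5671 ms
Processing delay = 3.7 ms
Total one-way latency = 78.2671 ms


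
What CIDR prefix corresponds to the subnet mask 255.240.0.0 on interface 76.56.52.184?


Binary: 11111111.11110000.00000000.00000000
Count leading 1s
Prefix: /12


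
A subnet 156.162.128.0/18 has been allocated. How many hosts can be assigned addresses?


Host bits = 32 - 18 = 14
Total addresses = 2^14 = 16384
Usable = total - 2 (network and broadcast)
Usable hosts: 16382


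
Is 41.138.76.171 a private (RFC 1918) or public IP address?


RFC 1918 private ranges:
  10.0.0.0/8 (10.0.0.0 - 10.255.255.255)
  172.16.0.0/12 (172.16.0.0 - 172.31.255.255)
  192.168.0.0/16 (192.168.0.0 - 192.168.255.255)
Public (not in any RFC 1918 range)


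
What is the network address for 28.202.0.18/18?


IP:   00011100.11001010.00000000.00010010
Mask: 11111111.11111111.11000000.00000000
AND operation:
Net:  00011100.11001010.00000000.00000000
Network: 28.202.0.0/18


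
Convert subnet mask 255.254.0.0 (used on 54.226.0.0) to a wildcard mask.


Subnet mask: 255.254.0.0
Wildcard = 255.255.255.255 - subnet mask
255 - 255 = 0
255 - 254 = 1
255 - 0 = 255
255 - 0 = 255
Wildcard: 0.1.255.255


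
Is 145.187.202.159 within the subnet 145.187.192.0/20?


Subnet network: 145.187.192.0
Test IP AND mask: 145.187.192.0
Yes, 145.187.202.159 is in 145.187.192.0/20


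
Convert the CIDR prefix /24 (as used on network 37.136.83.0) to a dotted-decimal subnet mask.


/24 means 24 network bits, 8 host bits
Binary: 11111111111111111111111100000000
Mask: 255.255.255.0


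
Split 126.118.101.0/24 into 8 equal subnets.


New prefix = 24 + 3 = 27
Each subnet has 32 addresses
  126.118.101.0/27
  126.118.101.32/27
  126.118.101.64/27
  126.118.101.96/27
  126.118.101.128/27
  126.118.101.160/27
  126.118.101.192/27
  126.118.101.224/27
Subnets: 126.118.101.0/27, 126.118.101.32/27, 126.118.101.64/27, 126.118.101.96/27, 126.118.101.128/27, 126.118.101.160/27, 126.118.101.192/27, 126.118.101.224/27


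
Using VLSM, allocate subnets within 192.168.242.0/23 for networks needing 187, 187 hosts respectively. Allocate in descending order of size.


187 hosts -> /24 (254 usable): 192.168.242.0/24
187 hosts -> /24 (254 usable): 192.168.243.0/24
Allocation: 192.168.242.0/24 (187 hosts, 254 usable); 192.168.243.0/24 (187 hosts, 254 usable)


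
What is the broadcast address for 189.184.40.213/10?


Network: 189.128.0.0/10
Host bits = 22
Set all host bits to 1:
Broadcast: 189.191.255.255


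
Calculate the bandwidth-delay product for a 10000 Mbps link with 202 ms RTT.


BDP = bandwidth * RTT
= 10000 Mbps * 202 ms
= 10000 * 1e6 * 202 / 1000 bits
= 2020000000 bits
= 252500000 bytes
= 246582.0312 KB
BDP = 2020000000 bits (252500000 bytes)


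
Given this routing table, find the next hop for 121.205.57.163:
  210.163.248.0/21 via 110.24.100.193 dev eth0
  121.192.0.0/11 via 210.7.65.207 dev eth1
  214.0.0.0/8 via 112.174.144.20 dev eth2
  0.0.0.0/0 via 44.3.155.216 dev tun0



Longest prefix match for 121.205.57.163:
  /21 210.163.248.0: no
  /11 121.192.0.0: MATCH
  /8 214.0.0.0: no
  /0 0.0.0.0: MATCH
Selected: next-hop 210.7.65.207 via eth1 (matched /11)


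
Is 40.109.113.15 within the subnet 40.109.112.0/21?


Subnet network: 40.109.112.0
Test IP AND mask: 40.109.112.0
Yes, 40.109.113.15 is in 40.109.112.0/21


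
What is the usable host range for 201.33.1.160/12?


Network: 201.32.0.0
Broadcast: 201.47.255.255
First usable = network + 1
Last usable = broadcast - 1
Range: 201.32.0.1 to 201.47.255.254


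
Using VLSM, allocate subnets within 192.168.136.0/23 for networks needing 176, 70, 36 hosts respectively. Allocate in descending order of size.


176 hosts -> /24 (254 usable): 192.168.136.0/24
70 hosts -> /25 (126 usable): 192.168.137.0/25
36 hosts -> /26 (62 usable): 192.168.137.128/26
Allocation: 192.168.136.0/24 (176 hosts, 254 usable); 192.168.137.0/25 (70 hosts, 126 usable); 192.168.137.128/26 (36 hosts, 62 usable)


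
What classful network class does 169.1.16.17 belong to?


First octet: 169
Binary: 10101001
10xxxxxx -> Class B (128-191)
Class B, default mask 255.255.0.0 (/16)


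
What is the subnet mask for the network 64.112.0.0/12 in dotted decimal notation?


/12 means 12 network bits, 20 host bits
Binary: 11111111111100000000000000000000
Mask: 255.240.0.0


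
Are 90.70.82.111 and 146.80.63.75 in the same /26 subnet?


Mask: 255.255.255.192
90.70.82.111 AND mask = 90.70.82.64
146.80.63.75 AND mask = 146.80.63.64
No, different subnets (90.70.82.64 vs 146.80.63.64)


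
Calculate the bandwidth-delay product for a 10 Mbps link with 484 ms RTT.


BDP = bandwidth * RTT
= 10 Mbps * 484 ms
= 10 * 1e6 * 484 / 1000 bits
= 4840000 bits
= 605000 bytes
= 590.8203 KB
BDP = 4840000 bits (605000 bytes)


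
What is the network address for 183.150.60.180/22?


IP:   10110111.10010110.00111100.10110100
Mask: 11111111.11111111.11111100.00000000
AND operation:
Net:  10110111.10010110.00111100.00000000
Network: 183.150.60.0/22


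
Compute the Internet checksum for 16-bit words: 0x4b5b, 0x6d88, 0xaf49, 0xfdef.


Sum all words (with carry folding):
+ 0x4b5b = 0x4b5b
+ 0x6d88 = 0xb8e3
+ 0xaf49 = 0x682d
+ 0xfdef = 0x661d
One's complement: ~0x661d
Checksum = 0x99e2


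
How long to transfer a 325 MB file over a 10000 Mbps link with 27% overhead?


Effective throughput = 10000 * (1 - 27/100) = 7300 Mbps
File size in Mb = 325 * 8 = 2600 Mb
Time = 2600 / 7300
Time = 0.3562 seconds


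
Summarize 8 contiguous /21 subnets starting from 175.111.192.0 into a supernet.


Original prefix: /21
Number of subnets: 8 = 2^3
New prefix = 21 - 3 = 18
Supernet: 175.111.192.0/18


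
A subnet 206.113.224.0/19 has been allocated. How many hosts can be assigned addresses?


Host bits = 32 - 19 = 13
Total addresses = 2^13 = 8192
Usable = total - 2 (network and broadcast)
Usable hosts: 8190


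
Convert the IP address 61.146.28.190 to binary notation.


61 = 00111101
146 = 10010010
28 = 00011100
190 = 10111110
Binary: 00111101.10010010.00011100.10111110


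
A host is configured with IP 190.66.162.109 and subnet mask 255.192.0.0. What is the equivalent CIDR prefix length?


Binary: 11111111.11000000.00000000.00000000
Count leading 1s
Prefix: /10


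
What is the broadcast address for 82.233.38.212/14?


Network: 82.232.0.0/14
Host bits = 18
Set all host bits to 1:
Broadcast: 82.235.255.255


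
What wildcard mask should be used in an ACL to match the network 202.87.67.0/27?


Subnet mask: 255.255.255.224
Wildcard = 255.255.255.255 - subnet mask
255 - 255 = 0
255 - 255 = 0
255 - 255 = 0
255 - 224 = 31
Wildcard: 0.0.0.31


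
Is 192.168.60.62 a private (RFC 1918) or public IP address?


RFC 1918 private ranges:
  10.0.0.0/8 (10.0.0.0 - 10.255.255.255)
  172.16.0.0/12 (172.16.0.0 - 172.31.255.255)
  192.168.0.0/16 (192.168.0.0 - 192.168.255.255)
Private (in 192.168.0.0/16)


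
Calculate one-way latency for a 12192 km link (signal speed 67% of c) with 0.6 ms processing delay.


Speed = 0.67 * 3e5 km/s = 201000 km/s
Propagation delay = 12192 / 201000 = 0.0607 s = 60.6567 ms
Processing delay = 0.6 ms
Total one-way latency = 61.2567 ms


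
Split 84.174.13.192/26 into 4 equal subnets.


New prefix = 26 + 2 = 28
Each subnet has 16 addresses
  84.174.13.192/28
  84.174.13.208/28
  84.174.13.224/28
  84.174.13.240/28
Subnets: 84.174.13.192/28, 84.174.13.208/28, 84.174.13.224/28, 84.174.13.240/28


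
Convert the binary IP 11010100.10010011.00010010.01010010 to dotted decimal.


11010100 = 212
10010011 = 147
00010010 = 18
01010010 = 82
IP: 212.147.18.82


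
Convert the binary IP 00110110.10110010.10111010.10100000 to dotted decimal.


00110110 = 54
10110010 = 178
10111010 = 186
10100000 = 160
IP: 54.178.186.160


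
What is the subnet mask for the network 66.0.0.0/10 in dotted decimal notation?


/10 means 10 network bits, 22 host bits
Binary: 11111111110000000000000000000000
Mask: 255.192.0.0


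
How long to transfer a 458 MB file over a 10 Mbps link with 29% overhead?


Effective throughput = 10 * (1 - 29/100) = 7.1 Mbps
File size in Mb = 458 * 8 = 3664 Mb
Time = 3664 / 7.1
Time = 516.0563 seconds


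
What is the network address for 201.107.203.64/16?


IP:   11001001.01101011.11001011.01000000
Mask: 11111111.11111111.00000000.00000000
AND operation:
Net:  11001001.01101011.00000000.00000000
Network: 201.107.0.0/16


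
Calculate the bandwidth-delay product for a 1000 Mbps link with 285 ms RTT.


BDP = bandwidth * RTT
= 1000 Mbps * 285 ms
= 1000 * 1e6 * 285 / 1000 bits
= 285000000 bits
= 35625000 bytes
= 34790.0391 KB
BDP = 285000000 bits (35625000 bytes)


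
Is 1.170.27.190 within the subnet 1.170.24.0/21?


Subnet network: 1.170.24.0
Test IP AND mask: 1.170.24.0
Yes, 1.170.27.190 is in 1.170.24.0/21


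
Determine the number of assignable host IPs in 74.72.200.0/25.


Host bits = 32 - 25 = 7
Total addresses = 2^7 = 128
Usable = total - 2 (network and broadcast)
Usable hosts: 126


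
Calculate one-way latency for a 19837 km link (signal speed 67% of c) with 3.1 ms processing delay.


Speed = 0.67 * 3e5 km/s = 201000 km/s
Propagation delay = 19837 / 201000 = 0.0987 s = 98.6915 ms
Processing delay = 3.1 ms
Total one-way latency = 101.7915 ms


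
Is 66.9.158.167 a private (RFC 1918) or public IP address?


RFC 1918 private ranges:
  10.0.0.0/8 (10.0.0.0 - 10.255.255.255)
  172.16.0.0/12 (172.16.0.0 - 172.31.255.255)
  192.168.0.0/16 (192.168.0.0 - 192.168.255.255)
Public (not in any RFC 1918 range)


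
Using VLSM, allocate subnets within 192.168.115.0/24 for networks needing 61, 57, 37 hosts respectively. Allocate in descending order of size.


61 hosts -> /26 (62 usable): 192.168.115.0/26
57 hosts -> /26 (62 usable): 192.168.115.64/26
37 hosts -> /26 (62 usable): 192.168.115.128/26
Allocation: 192.168.115.0/26 (61 hosts, 62 usable); 192.168.115.64/26 (57 hosts, 62 usable); 192.168.115.128/26 (37 hosts, 62 usable)


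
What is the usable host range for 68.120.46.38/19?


Network: 68.120.32.0
Broadcast: 68.120.63.255
First usable = network + 1
Last usable = broadcast - 1
Range: 68.120.32.1 to 68.120.63.254


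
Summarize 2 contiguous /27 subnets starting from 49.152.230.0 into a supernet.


Original prefix: /27
Number of subnets: 2 = 2^1
New prefix = 27 - 1 = 26
Supernet: 49.152.230.0/26


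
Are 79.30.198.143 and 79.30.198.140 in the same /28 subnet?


Mask: 255.255.255.240
79.30.198.143 AND mask = 79.30.198.128
79.30.198.140 AND mask = 79.30.198.128
Yes, same subnet (79.30.198.128)


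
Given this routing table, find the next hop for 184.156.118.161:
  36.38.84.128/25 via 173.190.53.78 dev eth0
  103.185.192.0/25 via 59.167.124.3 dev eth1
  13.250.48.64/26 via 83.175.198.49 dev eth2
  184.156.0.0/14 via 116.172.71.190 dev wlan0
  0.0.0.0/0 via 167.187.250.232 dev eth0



Longest prefix match for 184.156.118.161:
  /25 36.38.84.128: no
  /25 103.185.192.0: no
  /26 13.250.48.64: no
  /14 184.156.0.0: MATCH
  /0 0.0.0.0: MATCH
Selected: next-hop 116.172.71.190 via wlan0 (matched /14)


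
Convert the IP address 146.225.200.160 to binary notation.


146 = 10010010
225 = 11100001
200 = 11001000
160 = 10100000
Binary: 10010010.11100001.11001000.10100000


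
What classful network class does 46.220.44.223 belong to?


First octet: 46
Binary: 00101110
0xxxxxxx -> Class A (1-126)
Class A, default mask 255.0.0.0 (/8)


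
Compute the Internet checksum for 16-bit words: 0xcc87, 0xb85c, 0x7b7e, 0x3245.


Sum all words (with carry folding):
+ 0xcc87 = 0xcc87
+ 0xb85c = 0x84e4
+ 0x7b7e = 0x0063
+ 0x3245 = 0x32a8
One's complement: ~0x32a8
Checksum = 0xcd57


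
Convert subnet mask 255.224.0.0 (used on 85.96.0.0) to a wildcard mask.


Subnet mask: 255.224.0.0
Wildcard = 255.255.255.255 - subnet mask
255 - 255 = 0
255 - 224 = 31
255 - 0 = 255
255 - 0 = 255
Wildcard: 0.31.255.255


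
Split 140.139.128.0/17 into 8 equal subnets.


New prefix = 17 + 3 = 20
Each subnet has 4096 addresses
  140.139.128.0/20
  140.139.144.0/20
  140.139.160.0/20
  140.139.176.0/20
  140.139.192.0/20
  140.139.208.0/20
  140.139.224.0/20
  140.139.240.0/20
Subnets: 140.139.128.0/20, 140.139.144.0/20, 140.139.160.0/20, 140.139.176.0/20, 140.139.192.0/20, 140.139.208.0/20, 140.139.224.0/20, 140.139.240.0/20


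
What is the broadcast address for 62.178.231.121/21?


Network: 62.178.224.0/21
Host bits = 11
Set all host bits to 1:
Broadcast: 62.178.231.255


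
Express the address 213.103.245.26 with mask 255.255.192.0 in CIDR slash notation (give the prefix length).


Binary: 11111111.11111111.11000000.00000000
Count leading 1s
Prefix: /18


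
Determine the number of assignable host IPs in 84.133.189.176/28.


Host bits = 32 - 28 = 4
Total addresses = 2^4 = 16
Usable = total - 2 (network and broadcast)
Usable hosts: 14


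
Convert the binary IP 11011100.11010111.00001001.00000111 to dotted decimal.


11011100 = 220
11010111 = 215
00001001 = 9
00000111 = 7
IP: 220.215.9.7


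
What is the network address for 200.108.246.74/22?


IP:   11001000.01101100.11110110.01001010
Mask: 11111111.11111111.11111100.00000000
AND operation:
Net:  11001000.01101100.11110100.00000000
Network: 200.108.244.0/22


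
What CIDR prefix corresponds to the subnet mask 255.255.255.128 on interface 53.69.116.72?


Binary: 11111111.11111111.11111111.10000000
Count leading 1s
Prefix: /25


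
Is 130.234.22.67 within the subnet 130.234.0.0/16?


Subnet network: 130.234.0.0
Test IP AND mask: 130.234.0.0
Yes, 130.234.22.67 is in 130.234.0.0/16


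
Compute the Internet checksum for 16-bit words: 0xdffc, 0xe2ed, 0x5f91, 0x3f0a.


Sum all words (with carry folding):
+ 0xdffc = 0xdffc
+ 0xe2ed = 0xc2ea
+ 0x5f91 = 0x227c
+ 0x3f0a = 0x6186
One's complement: ~0x6186
Checksum = 0x9e79


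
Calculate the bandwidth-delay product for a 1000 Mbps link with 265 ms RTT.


BDP = bandwidth * RTT
= 1000 Mbps * 265 ms
= 1000 * 1e6 * 265 / 1000 bits
= 265000000 bits
= 33125000 bytes
= 32348.6328 KB
BDP = 265000000 bits (33125000 bytes)


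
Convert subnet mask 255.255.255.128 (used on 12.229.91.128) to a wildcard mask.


Subnet mask: 255.255.255.128
Wildcard = 255.255.255.255 - subnet mask
255 - 255 = 0
255 - 255 = 0
255 - 255 = 0
255 - 128 = 127
Wildcard: 0.0.0.127


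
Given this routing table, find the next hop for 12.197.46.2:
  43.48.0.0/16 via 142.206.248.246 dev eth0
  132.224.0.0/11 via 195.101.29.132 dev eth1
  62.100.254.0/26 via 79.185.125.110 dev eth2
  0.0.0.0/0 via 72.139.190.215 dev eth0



Longest prefix match for 12.197.46.2:
  /16 43.48.0.0: no
  /11 132.224.0.0: no
  /26 62.100.254.0: no
  /0 0.0.0.0: MATCH
Selected: next-hop 72.139.190.215 via eth0 (matched /0)


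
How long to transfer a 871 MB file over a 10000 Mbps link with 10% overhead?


Effective throughput = 10000 * (1 - 10/100) = 9000 Mbps
File size in Mb = 871 * 8 = 6968 Mb
Time = 6968 / 9000
Time = 0.7742 seconds


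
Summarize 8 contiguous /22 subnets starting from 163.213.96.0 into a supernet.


Original prefix: /22
Number of subnets: 8 = 2^3
New prefix = 22 - 3 = 19
Supernet: 163.213.96.0/19


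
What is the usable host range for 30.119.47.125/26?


Network: 30.119.47.64
Broadcast: 30.119.47.127
First usable = network + 1
Last usable = broadcast - 1
Range: 30.119.47.65 to 30.119.47.126


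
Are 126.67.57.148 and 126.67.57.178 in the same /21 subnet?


Mask: 255.255.248.0
126.67.57.148 AND mask = 126.67.56.0
126.67.57.178 AND mask = 126.67.56.0
Yes, same subnet (126.67.56.0)


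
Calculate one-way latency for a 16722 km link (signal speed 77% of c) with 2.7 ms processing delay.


Speed = 0.77 * 3e5 km/s = 231000 km/s
Propagation delay = 16722 / 231000 = 0.0724 s = 72.3896 ms
Processing delay = 2.7 ms
Total one-way latency = 75.0896 ms


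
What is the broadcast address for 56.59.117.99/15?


Network: 56.58.0.0/15
Host bits = 17
Set all host bits to 1:
Broadcast: 56.59.255.255


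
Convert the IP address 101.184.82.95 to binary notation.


101 = 01100101
184 = 10111000
82 = 01010010
95 = 01011111
Binary: 01100101.10111000.01010010.01011111


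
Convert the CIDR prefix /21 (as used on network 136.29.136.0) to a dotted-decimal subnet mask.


/21 means 21 network bits, 11 host bits
Binary: 11111111111111111111100000000000
Mask: 255.255.248.0


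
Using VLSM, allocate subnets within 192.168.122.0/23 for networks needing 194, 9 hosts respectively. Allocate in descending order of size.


194 hosts -> /24 (254 usable): 192.168.122.0/24
9 hosts -> /28 (14 usable): 192.168.123.0/28
Allocation: 192.168.122.0/24 (194 hosts, 254 usable); 192.168.123.0/28 (9 hosts, 14 usable)


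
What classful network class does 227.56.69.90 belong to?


First octet: 227
Binary: 11100011
1110xxxx -> Class D (224-239)
Class D (multicast), default mask N/A


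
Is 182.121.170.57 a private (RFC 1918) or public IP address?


RFC 1918 private ranges:
  10.0.0.0/8 (10.0.0.0 - 10.255.255.255)
  172.16.0.0/12 (172.16.0.0 - 172.31.255.255)
  192.168.0.0/16 (192.168.0.0 - 192.168.255.255)
Public (not in any RFC 1918 range)


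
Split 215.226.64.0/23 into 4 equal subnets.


New prefix = 23 + 2 = 25
Each subnet has 128 addresses
  215.226.64.0/25
  215.226.64.128/25
  215.226.65.0/25
  215.226.65.128/25
Subnets: 215.226.64.0/25, 215.226.64.128/25, 215.226.65.0/25, 215.226.65.128/25


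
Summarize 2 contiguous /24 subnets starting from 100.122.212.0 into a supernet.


Original prefix: /24
Number of subnets: 2 = 2^1
New prefix = 24 - 1 = 23
Supernet: 100.122.212.0/23


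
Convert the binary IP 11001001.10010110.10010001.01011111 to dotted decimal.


11001001 = 201
10010110 = 150
10010001 = 145
01011111 = 95
IP: 201.150.145.95


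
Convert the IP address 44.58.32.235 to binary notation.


44 = 00101100
58 = 00111010
32 = 00100000
235 = 11101011
Binary: 00101100.00111010.00100000.11101011


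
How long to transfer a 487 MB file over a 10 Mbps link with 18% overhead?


Effective throughput = 10 * (1 - 18/100) = 8.2 Mbps
File size in Mb = 487 * 8 = 3896 Mb
Time = 3896 / 8.2
Time = 475.122 seconds
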